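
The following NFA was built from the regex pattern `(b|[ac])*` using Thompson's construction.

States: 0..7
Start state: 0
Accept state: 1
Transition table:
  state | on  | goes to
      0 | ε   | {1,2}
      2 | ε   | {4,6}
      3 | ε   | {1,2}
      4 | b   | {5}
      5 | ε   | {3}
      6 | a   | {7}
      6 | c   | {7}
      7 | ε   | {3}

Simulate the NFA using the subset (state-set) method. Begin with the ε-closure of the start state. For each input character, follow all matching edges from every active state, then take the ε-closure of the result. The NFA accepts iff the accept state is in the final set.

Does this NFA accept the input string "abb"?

S₀ = ε-closure({0}) = {0,1,2,4,6}
'a' @ 1: {1,2,3,4,6,7}  ✓accept
'b' @ 2: {1,2,3,4,5,6}  ✓accept
'b' @ 3: {1,2,3,4,5,6}  ✓accept
end set {1,2,3,4,5,6} — state 1 in

Answer: ACCEPT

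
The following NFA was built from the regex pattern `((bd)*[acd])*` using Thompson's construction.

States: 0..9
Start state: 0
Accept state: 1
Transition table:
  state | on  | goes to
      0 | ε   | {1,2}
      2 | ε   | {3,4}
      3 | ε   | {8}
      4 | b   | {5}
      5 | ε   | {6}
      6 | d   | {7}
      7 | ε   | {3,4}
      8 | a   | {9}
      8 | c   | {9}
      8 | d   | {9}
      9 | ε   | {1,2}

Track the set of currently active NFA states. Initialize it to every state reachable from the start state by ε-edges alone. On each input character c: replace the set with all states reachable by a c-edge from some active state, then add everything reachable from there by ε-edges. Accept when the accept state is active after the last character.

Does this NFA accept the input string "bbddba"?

S₀ = ε-closure({0}) = {0,1,2,3,4,8}
'b' @ 1: {5,6}
'b' @ 2: {}  — state set empty
rest 'ddba' ignored (set empty)
after full input: {}  (accept=1 not in)

Answer: REJECT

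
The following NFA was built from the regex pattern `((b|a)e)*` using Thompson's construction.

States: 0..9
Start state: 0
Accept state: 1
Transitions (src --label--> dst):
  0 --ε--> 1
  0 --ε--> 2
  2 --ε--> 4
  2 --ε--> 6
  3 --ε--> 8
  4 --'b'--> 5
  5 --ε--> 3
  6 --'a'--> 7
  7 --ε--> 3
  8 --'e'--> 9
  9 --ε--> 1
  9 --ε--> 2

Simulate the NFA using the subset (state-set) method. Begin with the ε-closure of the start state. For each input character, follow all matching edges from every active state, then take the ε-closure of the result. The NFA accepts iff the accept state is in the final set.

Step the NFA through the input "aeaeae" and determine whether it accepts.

Answer: ACCEPT

Trace:
S₀ = ε-closure({0}) = {0,1,2,4,6}
'a' @ 1: {3,7,8}
'e' @ 2: {1,2,4,6,9}  ✓accept
'a' @ 3: {3,7,8}
'e' @ 4: {1,2,4,6,9}  ✓accept
'a' @ 5: {3,7,8}
'e' @ 6: {1,2,4,6,9}  ✓accept
after full input: {1,2,4,6,9}  (accept=1 in)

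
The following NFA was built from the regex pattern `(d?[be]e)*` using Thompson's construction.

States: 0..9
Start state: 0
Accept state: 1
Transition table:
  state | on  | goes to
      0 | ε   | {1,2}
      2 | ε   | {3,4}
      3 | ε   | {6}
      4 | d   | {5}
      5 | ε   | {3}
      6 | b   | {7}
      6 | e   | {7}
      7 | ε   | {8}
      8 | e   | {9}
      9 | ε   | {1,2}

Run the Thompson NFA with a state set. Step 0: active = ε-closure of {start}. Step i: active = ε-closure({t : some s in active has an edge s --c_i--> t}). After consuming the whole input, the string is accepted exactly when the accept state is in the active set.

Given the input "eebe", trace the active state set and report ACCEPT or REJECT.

initial (ε-close {0}): {0,1,2,3,4,6}
'e' @ 1: {7,8}
'e' @ 2: {1,2,3,4,6,9}  ✓accept
'b' @ 3: {7,8}
'e' @ 4: {1,2,3,4,6,9}  ✓accept
final: {1,2,3,4,6,9}; accept 1 in set

Answer: ACCEPT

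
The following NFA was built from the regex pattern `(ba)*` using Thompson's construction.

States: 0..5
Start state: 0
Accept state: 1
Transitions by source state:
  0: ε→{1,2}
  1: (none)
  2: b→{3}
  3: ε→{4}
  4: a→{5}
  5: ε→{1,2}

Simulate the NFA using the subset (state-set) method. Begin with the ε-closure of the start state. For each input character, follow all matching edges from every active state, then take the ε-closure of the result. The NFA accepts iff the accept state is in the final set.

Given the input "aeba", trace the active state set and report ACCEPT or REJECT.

start: ε-closure({0}) = {0,1,2}
'a' @ 1: {}  — no active states
rest 'eba' ignored (set empty)
final: {}; accept 1 not in set

Answer: REJECT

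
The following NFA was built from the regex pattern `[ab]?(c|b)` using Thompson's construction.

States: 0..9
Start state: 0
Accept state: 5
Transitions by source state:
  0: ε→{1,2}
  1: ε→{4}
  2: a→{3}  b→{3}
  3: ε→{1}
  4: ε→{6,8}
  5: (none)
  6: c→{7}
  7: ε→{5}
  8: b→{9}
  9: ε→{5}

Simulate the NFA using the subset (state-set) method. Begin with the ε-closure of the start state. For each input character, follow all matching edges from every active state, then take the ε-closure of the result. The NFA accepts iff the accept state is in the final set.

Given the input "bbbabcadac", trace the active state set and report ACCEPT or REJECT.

start: ε-closure({0}) = {0,1,2,4,6,8}
'b' @ 1: {1,3,4,5,6,8,9}  ✓accept
'b' @ 2: {5,9}  ✓accept
'b' @ 3: {}  — no active states
rest 'abcadac' ignored (set empty)
final: {}; accept 5 not in set

Answer: REJECT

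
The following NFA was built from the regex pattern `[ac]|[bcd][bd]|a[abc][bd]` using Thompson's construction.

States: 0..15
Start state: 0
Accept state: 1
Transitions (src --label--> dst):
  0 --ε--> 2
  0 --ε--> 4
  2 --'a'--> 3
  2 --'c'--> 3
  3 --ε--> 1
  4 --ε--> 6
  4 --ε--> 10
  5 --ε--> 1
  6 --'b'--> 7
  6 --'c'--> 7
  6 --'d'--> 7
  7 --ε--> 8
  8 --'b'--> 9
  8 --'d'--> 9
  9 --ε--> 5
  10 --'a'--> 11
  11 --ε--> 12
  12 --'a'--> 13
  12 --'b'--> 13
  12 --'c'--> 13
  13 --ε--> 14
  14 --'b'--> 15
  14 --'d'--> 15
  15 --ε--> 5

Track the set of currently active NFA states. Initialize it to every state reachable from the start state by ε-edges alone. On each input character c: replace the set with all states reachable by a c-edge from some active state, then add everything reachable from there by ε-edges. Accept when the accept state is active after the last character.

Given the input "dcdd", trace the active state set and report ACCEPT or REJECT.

Answer: REJECT

Steps:
S₀ = ε-closure({0}) = {0,2,4,6,10}
'd' @ 1: {7,8}
'c' @ 2: {}  — state set empty
rest 'dd' ignored (set empty)
end set {} — state 1 not in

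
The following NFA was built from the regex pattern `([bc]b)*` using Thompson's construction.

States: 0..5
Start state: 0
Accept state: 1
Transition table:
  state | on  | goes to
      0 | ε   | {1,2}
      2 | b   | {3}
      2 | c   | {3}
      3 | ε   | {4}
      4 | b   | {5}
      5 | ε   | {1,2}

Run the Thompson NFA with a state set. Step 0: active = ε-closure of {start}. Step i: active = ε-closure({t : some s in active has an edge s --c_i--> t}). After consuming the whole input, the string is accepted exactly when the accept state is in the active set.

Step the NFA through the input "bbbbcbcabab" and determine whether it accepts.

Answer: REJECT

Trace:
initial (ε-close {0}): {0,1,2}
'b' @ 1: {3,4}
'b' @ 2: {1,2,5}  ✓accept
'b' @ 3: {3,4}
'b' @ 4: {1,2,5}  ✓accept
'c' @ 5: {3,4}
'b' @ 6: {1,2,5}  ✓accept
'c' @ 7: {3,4}
'a' @ 8: {}  — dead — no transitions
rest 'bab' ignored (set empty)
after full input: {}  (accept=1 not in)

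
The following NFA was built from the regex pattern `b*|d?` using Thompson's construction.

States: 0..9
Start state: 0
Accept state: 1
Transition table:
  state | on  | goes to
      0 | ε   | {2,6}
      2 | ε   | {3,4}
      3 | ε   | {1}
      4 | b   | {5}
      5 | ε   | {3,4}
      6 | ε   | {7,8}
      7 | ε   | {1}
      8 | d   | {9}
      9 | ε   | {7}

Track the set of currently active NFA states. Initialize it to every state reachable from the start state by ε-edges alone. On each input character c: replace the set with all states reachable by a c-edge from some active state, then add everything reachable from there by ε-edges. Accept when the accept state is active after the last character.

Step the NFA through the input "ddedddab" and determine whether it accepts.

start: ε-closure({0}) = {0,1,2,3,4,6,7,8}
'd' @ 1: {1,7,9}  (accept∈set)
'd' @ 2: {}  — state set empty
rest 'edddab' ignored (set empty)
end set {} — state 1 not in

Answer: REJECT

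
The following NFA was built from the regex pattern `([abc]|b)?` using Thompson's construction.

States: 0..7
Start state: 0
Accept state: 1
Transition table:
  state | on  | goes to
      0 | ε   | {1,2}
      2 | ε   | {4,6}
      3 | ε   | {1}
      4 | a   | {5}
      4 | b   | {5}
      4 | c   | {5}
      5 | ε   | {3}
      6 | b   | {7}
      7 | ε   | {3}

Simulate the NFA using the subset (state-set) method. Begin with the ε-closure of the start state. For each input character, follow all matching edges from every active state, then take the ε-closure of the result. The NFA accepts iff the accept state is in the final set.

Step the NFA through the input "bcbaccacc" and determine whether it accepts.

Answer: REJECT

Steps:
start: ε-closure({0}) = {0,1,2,4,6}
'b' @ 1: {1,3,5,7}  ✓accept
'c' @ 2: {}  — state set empty
rest 'baccacc' ignored (set empty)
after full input: {}  (accept=1 not in)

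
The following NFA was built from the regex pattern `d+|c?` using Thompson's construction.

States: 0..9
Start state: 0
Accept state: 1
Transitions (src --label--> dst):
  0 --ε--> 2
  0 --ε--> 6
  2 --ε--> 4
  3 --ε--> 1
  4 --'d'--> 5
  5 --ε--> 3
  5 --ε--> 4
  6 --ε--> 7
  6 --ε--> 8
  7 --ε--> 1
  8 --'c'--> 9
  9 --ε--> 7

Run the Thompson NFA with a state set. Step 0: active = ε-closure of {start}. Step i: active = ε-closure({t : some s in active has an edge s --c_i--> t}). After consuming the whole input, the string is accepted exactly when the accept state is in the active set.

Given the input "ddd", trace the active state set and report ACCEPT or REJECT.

start: ε-closure({0}) = {0,1,2,4,6,7,8}
'd' @ 1: {1,3,4,5}  ✓accept
'd' @ 2: {1,3,4,5}  ✓accept
'd' @ 3: {1,3,4,5}  ✓accept
after full input: {1,3,4,5}  (accept=1 in)

Answer: ACCEPT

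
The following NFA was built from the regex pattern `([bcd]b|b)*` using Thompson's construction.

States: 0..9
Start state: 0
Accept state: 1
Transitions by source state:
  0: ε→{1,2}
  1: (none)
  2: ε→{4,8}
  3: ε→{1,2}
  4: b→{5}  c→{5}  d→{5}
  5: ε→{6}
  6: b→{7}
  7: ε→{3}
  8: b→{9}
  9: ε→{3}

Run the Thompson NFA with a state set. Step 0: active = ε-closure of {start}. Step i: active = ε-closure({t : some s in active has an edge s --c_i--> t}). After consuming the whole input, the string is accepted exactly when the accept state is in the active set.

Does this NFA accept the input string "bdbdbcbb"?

start: ε-closure({0}) = {0,1,2,4,8}
'b' @ 1: {1,2,3,4,5,6,8,9}  [accepting]
'd' @ 2: {5,6}
'b' @ 3: {1,2,3,4,7,8}  [accepting]
'd' @ 4: {5,6}
'b' @ 5: {1,2,3,4,7,8}  [accepting]
'c' @ 6: {5,6}
'b' @ 7: {1,2,3,4,7,8}  [accepting]
'b' @ 8: {1,2,3,4,5,6,8,9}  [accepting]
after full input: {1,2,3,4,5,6,8,9}  (accept=1 in)

Answer: ACCEPT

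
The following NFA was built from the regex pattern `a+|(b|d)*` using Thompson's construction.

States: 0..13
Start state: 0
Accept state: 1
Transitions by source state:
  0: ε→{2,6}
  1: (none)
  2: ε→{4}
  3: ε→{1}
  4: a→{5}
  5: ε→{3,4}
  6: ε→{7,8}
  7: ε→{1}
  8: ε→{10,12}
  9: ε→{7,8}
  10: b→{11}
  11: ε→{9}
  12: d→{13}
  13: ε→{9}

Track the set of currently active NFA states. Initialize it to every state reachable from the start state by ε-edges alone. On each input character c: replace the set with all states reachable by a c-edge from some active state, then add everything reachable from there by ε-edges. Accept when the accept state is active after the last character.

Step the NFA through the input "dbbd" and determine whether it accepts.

Answer: ACCEPT

Derivation:
S₀ = ε-closure({0}) = {0,1,2,4,6,7,8,10,12}
'd' @ 1: {1,7,8,9,10,12,13}  ✓accept
'b' @ 2: {1,7,8,9,10,11,12}  ✓accept
'b' @ 3: {1,7,8,9,10,11,12}  ✓accept
'd' @ 4: {1,7,8,9,10,12,13}  ✓accept
after full input: {1,7,8,9,10,12,13}  (accept=1 in)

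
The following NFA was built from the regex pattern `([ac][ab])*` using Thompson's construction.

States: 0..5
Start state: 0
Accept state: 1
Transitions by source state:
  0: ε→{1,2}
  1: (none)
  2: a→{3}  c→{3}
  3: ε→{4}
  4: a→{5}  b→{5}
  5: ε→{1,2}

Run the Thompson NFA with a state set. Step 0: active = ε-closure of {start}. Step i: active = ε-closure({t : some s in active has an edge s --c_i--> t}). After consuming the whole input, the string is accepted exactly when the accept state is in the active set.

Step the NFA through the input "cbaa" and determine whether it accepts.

Answer: ACCEPT

Steps:
start: ε-closure({0}) = {0,1,2}
'c' @ 1: {3,4}
'b' @ 2: {1,2,5}  (accept∈set)
'a' @ 3: {3,4}
'a' @ 4: {1,2,5}  (accept∈set)
end set {1,2,5} — state 1 in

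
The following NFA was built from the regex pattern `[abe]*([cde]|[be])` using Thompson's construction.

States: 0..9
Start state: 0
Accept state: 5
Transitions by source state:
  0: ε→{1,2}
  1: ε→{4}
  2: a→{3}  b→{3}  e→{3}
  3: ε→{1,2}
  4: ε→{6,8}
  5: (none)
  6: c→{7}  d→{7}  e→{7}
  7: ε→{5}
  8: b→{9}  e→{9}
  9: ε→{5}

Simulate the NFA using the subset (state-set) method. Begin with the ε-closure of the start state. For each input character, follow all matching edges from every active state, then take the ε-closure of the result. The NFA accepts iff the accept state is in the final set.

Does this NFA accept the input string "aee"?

Answer: ACCEPT

Steps:
S₀ = ε-closure({0}) = {0,1,2,4,6,8}
'a' @ 1: {1,2,3,4,6,8}
'e' @ 2: {1,2,3,4,5,6,7,8,9}  ✓accept
'e' @ 3: {1,2,3,4,5,6,7,8,9}  ✓accept
end set {1,2,3,4,5,6,7,8,9} — state 5 in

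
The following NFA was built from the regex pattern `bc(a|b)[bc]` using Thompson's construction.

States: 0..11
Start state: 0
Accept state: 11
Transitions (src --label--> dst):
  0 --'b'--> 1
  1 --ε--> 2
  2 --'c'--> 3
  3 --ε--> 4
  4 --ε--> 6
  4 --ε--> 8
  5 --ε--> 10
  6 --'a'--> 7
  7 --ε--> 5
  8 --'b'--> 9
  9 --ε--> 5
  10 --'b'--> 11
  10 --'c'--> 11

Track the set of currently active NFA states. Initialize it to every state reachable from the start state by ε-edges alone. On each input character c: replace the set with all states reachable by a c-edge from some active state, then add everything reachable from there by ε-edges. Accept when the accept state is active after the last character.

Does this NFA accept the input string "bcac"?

initial (ε-close {0}): {0}
'b' @ 1: {1,2}
'c' @ 2: {3,4,6,8}
'a' @ 3: {5,7,10}
'c' @ 4: {11}  (accept∈set)
end set {11} — state 11 in

Answer: ACCEPT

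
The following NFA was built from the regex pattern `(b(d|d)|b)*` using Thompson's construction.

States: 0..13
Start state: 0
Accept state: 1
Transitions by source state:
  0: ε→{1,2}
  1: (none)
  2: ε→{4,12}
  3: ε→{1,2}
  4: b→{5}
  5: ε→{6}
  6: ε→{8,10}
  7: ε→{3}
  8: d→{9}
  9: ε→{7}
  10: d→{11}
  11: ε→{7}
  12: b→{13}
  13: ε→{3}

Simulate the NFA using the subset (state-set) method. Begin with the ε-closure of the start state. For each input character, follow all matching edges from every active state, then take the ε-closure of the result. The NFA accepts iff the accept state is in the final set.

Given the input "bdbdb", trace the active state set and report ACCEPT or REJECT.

Answer: ACCEPT

Derivation:
S₀ = ε-closure({0}) = {0,1,2,4,12}
'b' @ 1: {1,2,3,4,5,6,8,10,12,13}  ✓accept
'd' @ 2: {1,2,3,4,7,9,11,12}  ✓accept
'b' @ 3: {1,2,3,4,5,6,8,10,12,13}  ✓accept
'd' @ 4: {1,2,3,4,7,9,11,12}  ✓accept
'b' @ 5: {1,2,3,4,5,6,8,10,12,13}  ✓accept
end set {1,2,3,4,5,6,8,10,12,13} — state 1 in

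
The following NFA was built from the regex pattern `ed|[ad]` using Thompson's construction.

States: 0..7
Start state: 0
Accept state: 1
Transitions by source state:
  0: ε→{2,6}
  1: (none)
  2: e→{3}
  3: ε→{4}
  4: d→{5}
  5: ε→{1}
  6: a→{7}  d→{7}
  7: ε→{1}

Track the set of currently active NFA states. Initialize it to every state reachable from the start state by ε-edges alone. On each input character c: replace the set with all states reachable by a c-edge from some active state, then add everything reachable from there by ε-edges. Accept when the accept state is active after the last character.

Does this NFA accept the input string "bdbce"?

initial (ε-close {0}): {0,2,6}
'b' @ 1: {}  — no active states
rest 'dbce' ignored (set empty)
final: {}; accept 1 not in set

Answer: REJECT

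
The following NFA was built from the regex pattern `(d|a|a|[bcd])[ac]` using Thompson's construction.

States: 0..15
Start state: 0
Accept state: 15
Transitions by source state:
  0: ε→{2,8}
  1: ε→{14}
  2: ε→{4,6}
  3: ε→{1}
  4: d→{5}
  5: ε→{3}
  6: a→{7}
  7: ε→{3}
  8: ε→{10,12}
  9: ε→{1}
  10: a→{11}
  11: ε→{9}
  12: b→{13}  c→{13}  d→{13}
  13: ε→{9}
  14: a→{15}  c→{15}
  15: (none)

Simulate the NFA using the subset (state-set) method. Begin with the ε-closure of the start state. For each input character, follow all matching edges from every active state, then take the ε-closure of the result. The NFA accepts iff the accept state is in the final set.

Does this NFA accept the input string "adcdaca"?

S₀ = ε-closure({0}) = {0,2,4,6,8,10,12}
'a' @ 1: {1,3,7,9,11,14}
'd' @ 2: {}  — dead — no transitions
rest 'cdaca' ignored (set empty)
final: {}; accept 15 not in set

Answer: REJECT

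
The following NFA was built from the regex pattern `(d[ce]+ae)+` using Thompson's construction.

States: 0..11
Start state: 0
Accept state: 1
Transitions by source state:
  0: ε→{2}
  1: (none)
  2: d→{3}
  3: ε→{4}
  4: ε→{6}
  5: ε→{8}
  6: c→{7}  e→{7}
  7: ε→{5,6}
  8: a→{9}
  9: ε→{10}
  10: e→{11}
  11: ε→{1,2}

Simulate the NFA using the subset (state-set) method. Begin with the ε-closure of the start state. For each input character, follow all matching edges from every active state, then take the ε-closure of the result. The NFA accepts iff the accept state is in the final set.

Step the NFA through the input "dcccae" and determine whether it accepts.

start: ε-closure({0}) = {0,2}
'd' @ 1: {3,4,6}
'c' @ 2: {5,6,7,8}
'c' @ 3: {5,6,7,8}
'c' @ 4: {5,6,7,8}
'a' @ 5: {9,10}
'e' @ 6: {1,2,11}  (accept∈set)
after full input: {1,2,11}  (accept=1 in)

Answer: ACCEPT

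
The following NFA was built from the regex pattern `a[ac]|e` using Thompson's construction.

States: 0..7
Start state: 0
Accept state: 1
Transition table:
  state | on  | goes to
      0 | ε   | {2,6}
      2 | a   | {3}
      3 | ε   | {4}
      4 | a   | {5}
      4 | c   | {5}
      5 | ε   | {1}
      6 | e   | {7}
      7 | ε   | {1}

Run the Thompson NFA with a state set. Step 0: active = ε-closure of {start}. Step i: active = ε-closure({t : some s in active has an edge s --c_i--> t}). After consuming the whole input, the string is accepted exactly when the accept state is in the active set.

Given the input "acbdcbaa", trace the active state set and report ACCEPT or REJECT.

Answer: REJECT

Steps:
start: ε-closure({0}) = {0,2,6}
'a' @ 1: {3,4}
'c' @ 2: {1,5}  (accept∈set)
'b' @ 3: {}  — no active states
rest 'dcbaa' ignored (set empty)
final: {}; accept 1 not in set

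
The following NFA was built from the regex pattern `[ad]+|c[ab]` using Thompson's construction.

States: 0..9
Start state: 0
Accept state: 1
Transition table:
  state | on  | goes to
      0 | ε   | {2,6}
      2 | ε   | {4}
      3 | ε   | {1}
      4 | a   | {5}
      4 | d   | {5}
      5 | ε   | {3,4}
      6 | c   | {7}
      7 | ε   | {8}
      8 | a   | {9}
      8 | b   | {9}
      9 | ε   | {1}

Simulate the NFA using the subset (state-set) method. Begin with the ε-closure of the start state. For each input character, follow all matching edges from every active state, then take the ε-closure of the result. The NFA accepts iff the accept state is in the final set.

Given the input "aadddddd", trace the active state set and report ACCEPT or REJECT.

Answer: ACCEPT

Trace:
start: ε-closure({0}) = {0,2,4,6}
'a' @ 1: {1,3,4,5}  [accepting]
'a' @ 2: {1,3,4,5}  [accepting]
'd' @ 3: {1,3,4,5}  [accepting]
'd' @ 4: {1,3,4,5}  [accepting]
'd' @ 5: {1,3,4,5}  [accepting]
'd' @ 6: {1,3,4,5}  [accepting]
'd' @ 7: {1,3,4,5}  [accepting]
'd' @ 8: {1,3,4,5}  [accepting]
final: {1,3,4,5}; accept 1 in set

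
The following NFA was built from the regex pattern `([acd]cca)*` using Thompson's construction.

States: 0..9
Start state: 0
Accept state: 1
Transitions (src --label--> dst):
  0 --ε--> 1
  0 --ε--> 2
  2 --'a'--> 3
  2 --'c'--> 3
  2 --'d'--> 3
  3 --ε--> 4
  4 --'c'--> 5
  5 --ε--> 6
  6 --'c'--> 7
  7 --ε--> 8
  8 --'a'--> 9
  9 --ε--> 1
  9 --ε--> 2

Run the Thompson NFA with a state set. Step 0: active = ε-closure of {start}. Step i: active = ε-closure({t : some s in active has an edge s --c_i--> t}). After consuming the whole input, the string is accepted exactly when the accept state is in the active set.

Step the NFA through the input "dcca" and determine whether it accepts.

S₀ = ε-closure({0}) = {0,1,2}
'd' @ 1: {3,4}
'c' @ 2: {5,6}
'c' @ 3: {7,8}
'a' @ 4: {1,2,9}  ✓accept
final: {1,2,9}; accept 1 in set

Answer: ACCEPT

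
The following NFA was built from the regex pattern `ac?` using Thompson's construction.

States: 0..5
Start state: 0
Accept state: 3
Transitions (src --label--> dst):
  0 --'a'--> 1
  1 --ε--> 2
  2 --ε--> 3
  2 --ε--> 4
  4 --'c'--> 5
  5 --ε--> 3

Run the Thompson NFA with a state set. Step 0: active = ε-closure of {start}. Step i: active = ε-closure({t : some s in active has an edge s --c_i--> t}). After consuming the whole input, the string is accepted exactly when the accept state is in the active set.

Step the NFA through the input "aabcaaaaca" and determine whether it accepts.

Answer: REJECT

Trace:
S₀ = ε-closure({0}) = {0}
'a' @ 1: {1,2,3,4}  ✓accept
'a' @ 2: {}  — state set empty
rest 'bcaaaaca' ignored (set empty)
end set {} — state 3 not in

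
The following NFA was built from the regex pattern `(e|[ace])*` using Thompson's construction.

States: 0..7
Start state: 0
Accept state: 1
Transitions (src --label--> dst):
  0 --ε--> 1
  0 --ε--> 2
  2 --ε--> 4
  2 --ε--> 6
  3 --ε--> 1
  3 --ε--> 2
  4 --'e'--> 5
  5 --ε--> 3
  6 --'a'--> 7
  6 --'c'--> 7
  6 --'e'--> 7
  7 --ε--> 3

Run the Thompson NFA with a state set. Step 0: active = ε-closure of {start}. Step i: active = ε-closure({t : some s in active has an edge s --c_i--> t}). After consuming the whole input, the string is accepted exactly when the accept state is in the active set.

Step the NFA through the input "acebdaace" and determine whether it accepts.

initial (ε-close {0}): {0,1,2,4,6}
'a' @ 1: {1,2,3,4,6,7}  [accepting]
'c' @ 2: {1,2,3,4,6,7}  [accepting]
'e' @ 3: {1,2,3,4,5,6,7}  [accepting]
'b' @ 4: {}  — no active states
rest 'daace' ignored (set empty)
final: {}; accept 1 not in set

Answer: REJECT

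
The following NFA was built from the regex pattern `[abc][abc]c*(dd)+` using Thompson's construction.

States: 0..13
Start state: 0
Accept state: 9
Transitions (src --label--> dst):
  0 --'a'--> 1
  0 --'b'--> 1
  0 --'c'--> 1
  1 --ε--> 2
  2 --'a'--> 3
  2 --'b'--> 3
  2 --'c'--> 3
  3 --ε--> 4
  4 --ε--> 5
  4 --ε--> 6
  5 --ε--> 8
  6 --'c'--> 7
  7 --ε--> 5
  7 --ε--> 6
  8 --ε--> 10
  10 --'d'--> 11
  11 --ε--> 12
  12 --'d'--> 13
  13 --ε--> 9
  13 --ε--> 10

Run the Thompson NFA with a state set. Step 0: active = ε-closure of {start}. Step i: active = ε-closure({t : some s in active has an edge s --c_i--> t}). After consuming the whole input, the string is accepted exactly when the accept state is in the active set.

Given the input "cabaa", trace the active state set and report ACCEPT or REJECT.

Answer: REJECT

Steps:
initial (ε-close {0}): {0}
'c' @ 1: {1,2}
'a' @ 2: {3,4,5,6,8,10}
'b' @ 3: {}  — dead — no transitions
rest 'aa' ignored (set empty)
end set {} — state 9 not in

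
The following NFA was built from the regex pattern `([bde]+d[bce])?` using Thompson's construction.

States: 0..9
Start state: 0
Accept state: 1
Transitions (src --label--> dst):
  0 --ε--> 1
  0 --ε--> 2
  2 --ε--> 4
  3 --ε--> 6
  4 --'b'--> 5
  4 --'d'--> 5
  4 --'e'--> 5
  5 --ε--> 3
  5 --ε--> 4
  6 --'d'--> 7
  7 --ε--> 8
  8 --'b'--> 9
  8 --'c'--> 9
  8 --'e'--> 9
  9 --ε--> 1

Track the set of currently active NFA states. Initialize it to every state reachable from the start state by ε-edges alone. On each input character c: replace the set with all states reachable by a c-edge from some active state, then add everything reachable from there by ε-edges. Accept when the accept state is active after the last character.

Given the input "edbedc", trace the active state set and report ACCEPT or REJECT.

Answer: ACCEPT

Trace:
S₀ = ε-closure({0}) = {0,1,2,4}
'e' @ 1: {3,4,5,6}
'd' @ 2: {3,4,5,6,7,8}
'b' @ 3: {1,3,4,5,6,9}  ✓accept
'e' @ 4: {3,4,5,6}
'd' @ 5: {3,4,5,6,7,8}
'c' @ 6: {1,9}  ✓accept
after full input: {1,9}  (accept=1 in)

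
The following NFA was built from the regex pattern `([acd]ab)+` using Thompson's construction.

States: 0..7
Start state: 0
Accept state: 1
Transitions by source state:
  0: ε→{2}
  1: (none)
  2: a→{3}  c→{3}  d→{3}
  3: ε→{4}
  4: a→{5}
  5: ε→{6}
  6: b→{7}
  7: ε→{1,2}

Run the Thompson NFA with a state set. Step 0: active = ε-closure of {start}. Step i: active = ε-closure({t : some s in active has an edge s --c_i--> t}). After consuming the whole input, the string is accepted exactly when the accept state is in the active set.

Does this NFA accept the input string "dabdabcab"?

S₀ = ε-closure({0}) = {0,2}
'd' @ 1: {3,4}
'a' @ 2: {5,6}
'b' @ 3: {1,2,7}  (accept∈set)
'd' @ 4: {3,4}
'a' @ 5: {5,6}
'b' @ 6: {1,2,7}  (accept∈set)
'c' @ 7: {3,4}
'a' @ 8: {5,6}
'b' @ 9: {1,2,7}  (accept∈set)
final: {1,2,7}; accept 1 in set

Answer: ACCEPT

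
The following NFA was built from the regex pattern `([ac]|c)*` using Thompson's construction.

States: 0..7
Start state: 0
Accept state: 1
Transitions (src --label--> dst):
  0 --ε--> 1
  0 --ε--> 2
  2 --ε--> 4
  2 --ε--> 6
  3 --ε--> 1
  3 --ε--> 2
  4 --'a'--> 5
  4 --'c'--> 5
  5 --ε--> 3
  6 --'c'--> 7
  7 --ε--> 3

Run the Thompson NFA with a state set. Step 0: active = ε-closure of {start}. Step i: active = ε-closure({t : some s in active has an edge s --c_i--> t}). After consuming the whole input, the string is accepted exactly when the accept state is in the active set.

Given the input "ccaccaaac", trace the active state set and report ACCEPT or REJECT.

initial (ε-close {0}): {0,1,2,4,6}
'c' @ 1: {1,2,3,4,5,6,7}  (accept∈set)
'c' @ 2: {1,2,3,4,5,6,7}  (accept∈set)
'a' @ 3: {1,2,3,4,5,6}  (accept∈set)
'c' @ 4: {1,2,3,4,5,6,7}  (accept∈set)
'c' @ 5: {1,2,3,4,5,6,7}  (accept∈set)
'a' @ 6: {1,2,3,4,5,6}  (accept∈set)
'a' @ 7: {1,2,3,4,5,6}  (accept∈set)
'a' @ 8: {1,2,3,4,5,6}  (accept∈set)
'c' @ 9: {1,2,3,4,5,6,7}  (accept∈set)
after full input: {1,2,3,4,5,6,7}  (accept=1 in)

Answer: ACCEPT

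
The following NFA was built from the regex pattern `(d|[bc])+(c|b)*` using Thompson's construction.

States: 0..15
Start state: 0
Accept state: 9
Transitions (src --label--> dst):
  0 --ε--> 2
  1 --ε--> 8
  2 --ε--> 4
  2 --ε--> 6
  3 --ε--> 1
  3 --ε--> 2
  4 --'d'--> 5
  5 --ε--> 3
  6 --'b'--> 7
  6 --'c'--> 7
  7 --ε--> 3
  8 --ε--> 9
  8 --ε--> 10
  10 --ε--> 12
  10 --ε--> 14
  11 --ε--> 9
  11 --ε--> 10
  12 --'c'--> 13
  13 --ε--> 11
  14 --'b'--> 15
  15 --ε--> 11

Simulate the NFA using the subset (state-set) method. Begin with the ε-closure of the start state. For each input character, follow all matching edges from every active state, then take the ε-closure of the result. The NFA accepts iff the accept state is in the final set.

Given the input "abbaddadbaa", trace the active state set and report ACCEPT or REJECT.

Answer: REJECT

Trace:
initial (ε-close {0}): {0,2,4,6}
'a' @ 1: {}  — state set empty
rest 'bbaddadbaa' ignored (set empty)
final: {}; accept 9 not in set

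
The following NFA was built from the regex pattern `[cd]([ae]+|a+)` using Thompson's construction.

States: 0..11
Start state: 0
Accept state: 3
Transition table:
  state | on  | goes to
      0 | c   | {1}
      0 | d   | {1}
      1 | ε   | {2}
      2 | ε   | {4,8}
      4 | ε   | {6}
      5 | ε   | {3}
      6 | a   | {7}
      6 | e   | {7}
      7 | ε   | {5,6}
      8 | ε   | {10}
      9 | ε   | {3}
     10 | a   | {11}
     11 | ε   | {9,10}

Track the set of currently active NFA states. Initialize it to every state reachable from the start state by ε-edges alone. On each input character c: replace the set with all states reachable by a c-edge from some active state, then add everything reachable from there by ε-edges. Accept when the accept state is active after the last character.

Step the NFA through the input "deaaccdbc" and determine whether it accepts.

Answer: REJECT

Trace:
initial (ε-close {0}): {0}
'd' @ 1: {1,2,4,6,8,10}
'e' @ 2: {3,5,6,7}  [accepting]
'a' @ 3: {3,5,6,7}  [accepting]
'a' @ 4: {3,5,6,7}  [accepting]
'c' @ 5: {}  — no active states
rest 'cdbc' ignored (set empty)
after full input: {}  (accept=3 not in)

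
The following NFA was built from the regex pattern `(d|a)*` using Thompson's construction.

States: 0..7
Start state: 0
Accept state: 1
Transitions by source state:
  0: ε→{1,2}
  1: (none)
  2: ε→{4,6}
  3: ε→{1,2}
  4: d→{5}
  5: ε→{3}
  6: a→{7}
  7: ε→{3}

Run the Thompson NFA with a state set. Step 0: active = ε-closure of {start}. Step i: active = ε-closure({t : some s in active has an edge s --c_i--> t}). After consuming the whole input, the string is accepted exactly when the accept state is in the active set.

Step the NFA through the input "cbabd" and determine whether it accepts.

S₀ = ε-closure({0}) = {0,1,2,4,6}
'c' @ 1: {}  — state set empty
rest 'babd' ignored (set empty)
final: {}; accept 1 not in set

Answer: REJECT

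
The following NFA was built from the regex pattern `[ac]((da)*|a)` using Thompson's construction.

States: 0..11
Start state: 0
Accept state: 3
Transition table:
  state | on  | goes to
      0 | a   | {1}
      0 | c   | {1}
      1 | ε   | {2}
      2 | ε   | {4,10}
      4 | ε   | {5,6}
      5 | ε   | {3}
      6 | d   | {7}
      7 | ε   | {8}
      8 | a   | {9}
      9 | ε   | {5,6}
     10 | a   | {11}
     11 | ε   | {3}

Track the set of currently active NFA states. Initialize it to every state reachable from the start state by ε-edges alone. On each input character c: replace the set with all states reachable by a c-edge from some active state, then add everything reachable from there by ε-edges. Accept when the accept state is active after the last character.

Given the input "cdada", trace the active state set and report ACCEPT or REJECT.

start: ε-closure({0}) = {0}
'c' @ 1: {1,2,3,4,5,6,10}  (accept∈set)
'd' @ 2: {7,8}
'a' @ 3: {3,5,6,9}  (accept∈set)
'd' @ 4: {7,8}
'a' @ 5: {3,5,6,9}  (accept∈set)
final: {3,5,6,9}; accept 3 in set

Answer: ACCEPT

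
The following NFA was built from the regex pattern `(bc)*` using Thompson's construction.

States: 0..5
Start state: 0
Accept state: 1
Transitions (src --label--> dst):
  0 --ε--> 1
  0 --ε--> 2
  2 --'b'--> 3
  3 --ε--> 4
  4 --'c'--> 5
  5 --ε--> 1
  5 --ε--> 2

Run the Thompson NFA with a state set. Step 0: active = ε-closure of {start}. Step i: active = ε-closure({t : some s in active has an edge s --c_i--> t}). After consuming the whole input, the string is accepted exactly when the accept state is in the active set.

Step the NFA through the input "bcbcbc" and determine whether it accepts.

start: ε-closure({0}) = {0,1,2}
'b' @ 1: {3,4}
'c' @ 2: {1,2,5}  (accept∈set)
'b' @ 3: {3,4}
'c' @ 4: {1,2,5}  (accept∈set)
'b' @ 5: {3,4}
'c' @ 6: {1,2,5}  (accept∈set)
end set {1,2,5} — state 1 in

Answer: ACCEPT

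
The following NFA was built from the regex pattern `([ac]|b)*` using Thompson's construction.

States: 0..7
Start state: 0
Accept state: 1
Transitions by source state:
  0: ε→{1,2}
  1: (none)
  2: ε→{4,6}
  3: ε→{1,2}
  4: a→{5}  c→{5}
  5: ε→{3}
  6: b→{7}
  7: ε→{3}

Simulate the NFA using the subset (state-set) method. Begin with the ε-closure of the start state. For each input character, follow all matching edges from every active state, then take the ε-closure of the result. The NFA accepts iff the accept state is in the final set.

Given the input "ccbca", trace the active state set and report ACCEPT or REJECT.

Answer: ACCEPT

Trace:
S₀ = ε-closure({0}) = {0,1,2,4,6}
'c' @ 1: {1,2,3,4,5,6}  (accept∈set)
'c' @ 2: {1,2,3,4,5,6}  (accept∈set)
'b' @ 3: {1,2,3,4,6,7}  (accept∈set)
'c' @ 4: {1,2,3,4,5,6}  (accept∈set)
'a' @ 5: {1,2,3,4,5,6}  (accept∈set)
after full input: {1,2,3,4,5,6}  (accept=1 in)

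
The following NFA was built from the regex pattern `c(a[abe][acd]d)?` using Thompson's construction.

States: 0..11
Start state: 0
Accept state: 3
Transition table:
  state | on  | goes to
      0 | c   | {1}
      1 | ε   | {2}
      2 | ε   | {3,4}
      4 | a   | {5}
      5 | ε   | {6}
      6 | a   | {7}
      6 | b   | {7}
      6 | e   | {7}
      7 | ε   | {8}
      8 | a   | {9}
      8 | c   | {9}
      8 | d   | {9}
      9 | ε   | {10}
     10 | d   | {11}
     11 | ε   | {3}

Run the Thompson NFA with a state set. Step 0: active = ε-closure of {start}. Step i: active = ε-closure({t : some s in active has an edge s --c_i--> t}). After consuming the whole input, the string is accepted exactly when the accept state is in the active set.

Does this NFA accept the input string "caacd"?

start: ε-closure({0}) = {0}
'c' @ 1: {1,2,3,4}  [accepting]
'a' @ 2: {5,6}
'a' @ 3: {7,8}
'c' @ 4: {9,10}
'd' @ 5: {3,11}  [accepting]
after full input: {3,11}  (accept=3 in)

Answer: ACCEPT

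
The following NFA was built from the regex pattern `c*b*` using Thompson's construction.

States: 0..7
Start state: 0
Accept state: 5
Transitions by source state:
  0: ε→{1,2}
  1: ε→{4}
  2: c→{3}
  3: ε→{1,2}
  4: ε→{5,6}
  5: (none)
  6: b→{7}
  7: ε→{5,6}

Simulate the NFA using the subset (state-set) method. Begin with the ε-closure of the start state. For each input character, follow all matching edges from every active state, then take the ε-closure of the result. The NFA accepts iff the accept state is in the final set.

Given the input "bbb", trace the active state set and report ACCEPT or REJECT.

S₀ = ε-closure({0}) = {0,1,2,4,5,6}
'b' @ 1: {5,6,7}  [accepting]
'b' @ 2: {5,6,7}  [accepting]
'b' @ 3: {5,6,7}  [accepting]
end set {5,6,7} — state 5 in

Answer: ACCEPT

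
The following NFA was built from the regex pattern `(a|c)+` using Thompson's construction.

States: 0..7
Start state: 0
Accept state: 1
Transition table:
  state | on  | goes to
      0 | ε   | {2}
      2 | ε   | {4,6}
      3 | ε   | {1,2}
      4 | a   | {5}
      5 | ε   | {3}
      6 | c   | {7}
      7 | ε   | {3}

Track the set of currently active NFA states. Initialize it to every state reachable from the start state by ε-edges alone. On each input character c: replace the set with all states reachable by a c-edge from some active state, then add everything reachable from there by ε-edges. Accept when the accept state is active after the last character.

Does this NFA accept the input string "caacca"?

Answer: ACCEPT

Trace:
S₀ = ε-closure({0}) = {0,2,4,6}
'c' @ 1: {1,2,3,4,6,7}  (accept∈set)
'a' @ 2: {1,2,3,4,5,6}  (accept∈set)
'a' @ 3: {1,2,3,4,5,6}  (accept∈set)
'c' @ 4: {1,2,3,4,6,7}  (accept∈set)
'c' @ 5: {1,2,3,4,6,7}  (accept∈set)
'a' @ 6: {1,2,3,4,5,6}  (accept∈set)
final: {1,2,3,4,5,6}; accept 1 in set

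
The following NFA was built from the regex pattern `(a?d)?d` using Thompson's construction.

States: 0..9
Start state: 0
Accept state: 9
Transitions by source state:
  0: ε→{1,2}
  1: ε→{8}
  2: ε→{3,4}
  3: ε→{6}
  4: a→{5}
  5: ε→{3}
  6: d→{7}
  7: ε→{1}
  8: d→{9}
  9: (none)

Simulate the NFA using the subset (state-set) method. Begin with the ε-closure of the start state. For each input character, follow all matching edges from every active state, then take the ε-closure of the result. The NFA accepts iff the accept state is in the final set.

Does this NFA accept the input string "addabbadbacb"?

start: ε-closure({0}) = {0,1,2,3,4,6,8}
'a' @ 1: {3,5,6}
'd' @ 2: {1,7,8}
'd' @ 3: {9}  [accepting]
'a' @ 4: {}  — state set empty
rest 'bbadbacb' ignored (set empty)
after full input: {}  (accept=9 not in)

Answer: REJECT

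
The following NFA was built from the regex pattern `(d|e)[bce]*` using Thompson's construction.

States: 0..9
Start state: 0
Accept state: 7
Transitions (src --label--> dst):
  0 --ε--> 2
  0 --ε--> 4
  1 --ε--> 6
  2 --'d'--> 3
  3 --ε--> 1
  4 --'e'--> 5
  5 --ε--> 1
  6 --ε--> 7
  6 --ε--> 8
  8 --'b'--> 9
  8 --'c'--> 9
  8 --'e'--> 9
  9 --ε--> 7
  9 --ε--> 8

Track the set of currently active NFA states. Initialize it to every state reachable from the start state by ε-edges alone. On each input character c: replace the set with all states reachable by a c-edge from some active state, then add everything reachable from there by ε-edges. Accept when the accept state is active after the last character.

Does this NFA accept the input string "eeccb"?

S₀ = ε-closure({0}) = {0,2,4}
'e' @ 1: {1,5,6,7,8}  [accepting]
'e' @ 2: {7,8,9}  [accepting]
'c' @ 3: {7,8,9}  [accepting]
'c' @ 4: {7,8,9}  [accepting]
'b' @ 5: {7,8,9}  [accepting]
final: {7,8,9}; accept 7 in set

Answer: ACCEPT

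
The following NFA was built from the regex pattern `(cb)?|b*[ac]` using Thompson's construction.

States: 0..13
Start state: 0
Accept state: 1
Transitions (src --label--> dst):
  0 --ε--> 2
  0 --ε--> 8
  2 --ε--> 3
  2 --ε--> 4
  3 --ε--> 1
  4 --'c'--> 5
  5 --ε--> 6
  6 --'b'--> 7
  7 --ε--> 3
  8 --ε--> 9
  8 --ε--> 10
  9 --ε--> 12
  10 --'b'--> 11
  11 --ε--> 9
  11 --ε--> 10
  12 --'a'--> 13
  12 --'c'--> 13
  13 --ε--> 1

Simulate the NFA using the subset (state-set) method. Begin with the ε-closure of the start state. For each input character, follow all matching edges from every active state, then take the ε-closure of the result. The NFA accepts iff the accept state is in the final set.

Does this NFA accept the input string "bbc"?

initial (ε-close {0}): {0,1,2,3,4,8,9,10,12}
'b' @ 1: {9,10,11,12}
'b' @ 2: {9,10,11,12}
'c' @ 3: {1,13}  [accepting]
after full input: {1,13}  (accept=1 in)

Answer: ACCEPT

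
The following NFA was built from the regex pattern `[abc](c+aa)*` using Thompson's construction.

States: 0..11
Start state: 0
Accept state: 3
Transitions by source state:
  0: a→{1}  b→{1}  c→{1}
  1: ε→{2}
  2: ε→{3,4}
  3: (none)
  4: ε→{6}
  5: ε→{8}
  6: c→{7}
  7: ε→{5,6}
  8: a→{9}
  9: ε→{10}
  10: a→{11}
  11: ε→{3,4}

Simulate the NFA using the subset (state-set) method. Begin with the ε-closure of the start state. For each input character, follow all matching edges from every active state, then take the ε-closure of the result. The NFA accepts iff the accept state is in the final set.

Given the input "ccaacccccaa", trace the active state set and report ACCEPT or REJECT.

Answer: ACCEPT

Steps:
start: ε-closure({0}) = {0}
'c' @ 1: {1,2,3,4,6}  ✓accept
'c' @ 2: {5,6,7,8}
'a' @ 3: {9,10}
'a' @ 4: {3,4,6,11}  ✓accept
'c' @ 5: {5,6,7,8}
'c' @ 6: {5,6,7,8}
'c' @ 7: {5,6,7,8}
'c' @ 8: {5,6,7,8}
'c' @ 9: {5,6,7,8}
'a' @ 10: {9,10}
'a' @ 11: {3,4,6,11}  ✓accept
end set {3,4,6,11} — state 3 in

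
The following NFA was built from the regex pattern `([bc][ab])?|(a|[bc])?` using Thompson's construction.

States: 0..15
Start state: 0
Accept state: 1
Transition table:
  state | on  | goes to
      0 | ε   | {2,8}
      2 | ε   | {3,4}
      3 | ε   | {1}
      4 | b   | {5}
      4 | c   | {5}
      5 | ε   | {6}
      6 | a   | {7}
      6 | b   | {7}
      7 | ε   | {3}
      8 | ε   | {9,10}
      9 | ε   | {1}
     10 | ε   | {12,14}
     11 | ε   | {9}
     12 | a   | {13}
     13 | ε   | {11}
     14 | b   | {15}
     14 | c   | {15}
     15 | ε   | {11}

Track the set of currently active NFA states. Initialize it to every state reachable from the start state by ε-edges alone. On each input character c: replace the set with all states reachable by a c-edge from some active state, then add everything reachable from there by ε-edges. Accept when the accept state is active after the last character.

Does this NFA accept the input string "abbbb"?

Answer: REJECT

Derivation:
S₀ = ε-closure({0}) = {0,1,2,3,4,8,9,10,12,14}
'a' @ 1: {1,9,11,13}  (accept∈set)
'b' @ 2: {}  — dead — no transitions
rest 'bbb' ignored (set empty)
end set {} — state 1 not in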